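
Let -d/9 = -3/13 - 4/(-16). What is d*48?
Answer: -108/13 ≈ -8.3077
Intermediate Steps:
d = -9/52 (d = -9*(-3/13 - 4/(-16)) = -9*(-3*1/13 - 4*(-1/16)) = -9*(-3/13 + ¼) = -9*1/52 = -9/52 ≈ -0.17308)
d*48 = -9/52*48 = -108/13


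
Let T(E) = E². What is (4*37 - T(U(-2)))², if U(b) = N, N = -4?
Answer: 17424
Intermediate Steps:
U(b) = -4
(4*37 - T(U(-2)))² = (4*37 - 1*(-4)²)² = (148 - 1*16)² = (148 - 16)² = 132² = 17424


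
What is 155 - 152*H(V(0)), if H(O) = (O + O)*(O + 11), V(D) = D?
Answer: 155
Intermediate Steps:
H(O) = 2*O*(11 + O) (H(O) = (2*O)*(11 + O) = 2*O*(11 + O))
155 - 152*H(V(0)) = 155 - 304*0*(11 + 0) = 155 - 304*0*11 = 155 - 152*0 = 155 + 0 = 155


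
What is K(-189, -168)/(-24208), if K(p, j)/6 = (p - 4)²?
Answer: -111747/12104 ≈ -9.2322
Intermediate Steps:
K(p, j) = 6*(-4 + p)² (K(p, j) = 6*(p - 4)² = 6*(-4 + p)²)
K(-189, -168)/(-24208) = (6*(-4 - 189)²)/(-24208) = (6*(-193)²)*(-1/24208) = (6*37249)*(-1/24208) = 223494*(-1/24208) = -111747/12104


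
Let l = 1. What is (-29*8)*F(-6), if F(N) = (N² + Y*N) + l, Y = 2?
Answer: -5800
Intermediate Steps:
F(N) = 1 + N² + 2*N (F(N) = (N² + 2*N) + 1 = 1 + N² + 2*N)
(-29*8)*F(-6) = (-29*8)*(1 + (-6)² + 2*(-6)) = -232*(1 + 36 - 12) = -232*25 = -5800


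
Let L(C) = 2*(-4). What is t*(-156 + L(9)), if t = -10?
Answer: 1640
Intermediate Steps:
L(C) = -8
t*(-156 + L(9)) = -10*(-156 - 8) = -10*(-164) = 1640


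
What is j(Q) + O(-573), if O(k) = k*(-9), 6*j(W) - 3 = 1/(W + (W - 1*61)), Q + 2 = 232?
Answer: 6173528/1197 ≈ 5157.5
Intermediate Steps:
Q = 230 (Q = -2 + 232 = 230)
j(W) = ½ + 1/(6*(-61 + 2*W)) (j(W) = ½ + 1/(6*(W + (W - 1*61))) = ½ + 1/(6*(W + (W - 61))) = ½ + 1/(6*(W + (-61 + W))) = ½ + 1/(6*(-61 + 2*W)))
O(k) = -9*k
j(Q) + O(-573) = (-91 + 3*230)/(3*(-61 + 2*230)) - 9*(-573) = (-91 + 690)/(3*(-61 + 460)) + 5157 = (⅓)*599/399 + 5157 = (⅓)*(1/399)*599 + 5157 = 599/1197 + 5157 = 6173528/1197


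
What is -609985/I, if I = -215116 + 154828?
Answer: 609985/60288 ≈ 10.118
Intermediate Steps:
I = -60288
-609985/I = -609985/(-60288) = -609985*(-1/60288) = 609985/60288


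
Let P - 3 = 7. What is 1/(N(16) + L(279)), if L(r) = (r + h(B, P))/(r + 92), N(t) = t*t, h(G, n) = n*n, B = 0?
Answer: 371/95355 ≈ 0.0038907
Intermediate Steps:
P = 10 (P = 3 + 7 = 10)
h(G, n) = n**2
N(t) = t**2
L(r) = (100 + r)/(92 + r) (L(r) = (r + 10**2)/(r + 92) = (r + 100)/(92 + r) = (100 + r)/(92 + r))
1/(N(16) + L(279)) = 1/(16**2 + (100 + 279)/(92 + 279)) = 1/(256 + 379/371) = 1/(95355/371) = 371/95355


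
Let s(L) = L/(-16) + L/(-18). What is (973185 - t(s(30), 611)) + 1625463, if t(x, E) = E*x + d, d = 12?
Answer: 62419199/24 ≈ 2.6008e+6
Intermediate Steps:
s(L) = -17*L/144 (s(L) = L*(-1/16) + L*(-1/18) = -L/16 - L/18 = -17*L/144)
t(x, E) = 12 + E*x (t(x, E) = E*x + 12 = 12 + E*x)
(973185 - t(s(30), 611)) + 1625463 = (973185 - (12 + 611*(-17/144*30))) + 1625463 = (973185 - (12 + 611*(-85/24))) + 1625463 = (973185 - (12 - 51935/24)) + 1625463 = (973185 - 1*(-51647/24)) + 1625463 = (973185 + 51647/24) + 1625463 = 23408087/24 + 1625463 = 62419199/24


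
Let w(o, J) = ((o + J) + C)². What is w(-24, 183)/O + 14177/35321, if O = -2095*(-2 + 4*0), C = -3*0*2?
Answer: 952351831/147994990 ≈ 6.4350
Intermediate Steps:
C = 0 (C = 0*2 = 0)
O = 4190 (O = -2095*(-2 + 0) = -2095*(-2) = 4190)
w(o, J) = (J + o)² (w(o, J) = ((o + J) + 0)² = ((J + o) + 0)² = (J + o)²)
w(-24, 183)/O + 14177/35321 = (183 - 24)²/4190 + 14177/35321 = 159²*(1/4190) + 14177*(1/35321) = 25281*(1/4190) + 14177/35321 = 25281/4190 + 14177/35321 = 952351831/147994990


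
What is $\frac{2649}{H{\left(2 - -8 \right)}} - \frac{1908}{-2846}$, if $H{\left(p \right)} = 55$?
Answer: $\frac{3821997}{78265} \approx 48.834$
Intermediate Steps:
$\frac{2649}{H{\left(2 - -8 \right)}} - \frac{1908}{-2846} = \frac{2649}{55} - \frac{1908}{-2846} = 2649 \cdot \frac{1}{55} - - \frac{954}{1423} = \frac{2649}{55} + \frac{954}{1423} = \frac{3821997}{78265}$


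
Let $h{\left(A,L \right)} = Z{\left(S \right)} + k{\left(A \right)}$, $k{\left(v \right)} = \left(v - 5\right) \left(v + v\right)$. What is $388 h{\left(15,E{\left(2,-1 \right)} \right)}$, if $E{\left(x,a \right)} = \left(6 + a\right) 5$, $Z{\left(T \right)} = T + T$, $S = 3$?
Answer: $118728$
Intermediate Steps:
$Z{\left(T \right)} = 2 T$
$k{\left(v \right)} = 2 v \left(-5 + v\right)$ ($k{\left(v \right)} = \left(-5 + v\right) 2 v = 2 v \left(-5 + v\right)$)
$E{\left(x,a \right)} = 30 + 5 a$
$h{\left(A,L \right)} = 6 + 2 A \left(-5 + A\right)$ ($h{\left(A,L \right)} = 2 \cdot 3 + 2 A \left(-5 + A\right) = 6 + 2 A \left(-5 + A\right)$)
$388 h{\left(15,E{\left(2,-1 \right)} \right)} = 388 \left(6 + 2 \cdot 15 \left(-5 + 15\right)\right) = 388 \left(6 + 2 \cdot 15 \cdot 10\right) = 388 \left(6 + 300\right) = 388 \cdot 306 = 118728$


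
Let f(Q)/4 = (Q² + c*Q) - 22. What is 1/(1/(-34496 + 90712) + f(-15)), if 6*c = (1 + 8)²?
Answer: 56216/112433 ≈ 0.50000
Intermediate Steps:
c = 27/2 (c = (1 + 8)²/6 = (⅙)*9² = (⅙)*81 = 27/2 ≈ 13.500)
f(Q) = -88 + 4*Q² + 54*Q (f(Q) = 4*((Q² + 27*Q/2) - 22) = 4*(-22 + Q² + 27*Q/2) = -88 + 4*Q² + 54*Q)
1/(1/(-34496 + 90712) + f(-15)) = 1/(1/(-34496 + 90712) + (-88 + 4*(-15)² + 54*(-15))) = 1/(1/56216 + (-88 + 4*225 - 810)) = 1/(1/56216 + (-88 + 900 - 810)) = 1/(1/56216 + 2) = 1/(112433/56216) = 56216/112433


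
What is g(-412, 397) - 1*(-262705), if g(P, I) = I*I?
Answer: 420314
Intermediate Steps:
g(P, I) = I²
g(-412, 397) - 1*(-262705) = 397² - 1*(-262705) = 157609 + 262705 = 420314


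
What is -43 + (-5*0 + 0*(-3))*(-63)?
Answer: -43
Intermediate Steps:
-43 + (-5*0 + 0*(-3))*(-63) = -43 + (0 + 0)*(-63) = -43 + 0*(-63) = -43 + 0 = -43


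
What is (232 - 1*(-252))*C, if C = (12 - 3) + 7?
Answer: 7744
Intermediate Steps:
C = 16 (C = 9 + 7 = 16)
(232 - 1*(-252))*C = (232 - 1*(-252))*16 = (232 + 252)*16 = 484*16 = 7744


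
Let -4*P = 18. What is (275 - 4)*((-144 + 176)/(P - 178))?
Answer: -17344/365 ≈ -47.518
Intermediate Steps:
P = -9/2 (P = -¼*18 = -9/2 ≈ -4.5000)
(275 - 4)*((-144 + 176)/(P - 178)) = (275 - 4)*((-144 + 176)/(-9/2 - 178)) = 271*(32/(-365/2)) = 271*(32*(-2/365)) = 271*(-64/365) = -17344/365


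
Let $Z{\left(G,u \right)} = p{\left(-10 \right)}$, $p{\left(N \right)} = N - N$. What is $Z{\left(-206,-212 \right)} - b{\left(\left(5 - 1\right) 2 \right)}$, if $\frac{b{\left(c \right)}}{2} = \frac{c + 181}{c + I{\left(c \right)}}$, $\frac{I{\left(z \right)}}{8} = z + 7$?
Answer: $- \frac{189}{64} \approx -2.9531$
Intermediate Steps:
$p{\left(N \right)} = 0$
$I{\left(z \right)} = 56 + 8 z$ ($I{\left(z \right)} = 8 \left(z + 7\right) = 8 \left(7 + z\right) = 56 + 8 z$)
$b{\left(c \right)} = \frac{2 \left(181 + c\right)}{56 + 9 c}$ ($b{\left(c \right)} = 2 \frac{c + 181}{c + \left(56 + 8 c\right)} = 2 \frac{181 + c}{56 + 9 c} = \frac{2 \left(181 + c\right)}{56 + 9 c}$)
$Z{\left(G,u \right)} = 0$
$Z{\left(-206,-212 \right)} - b{\left(\left(5 - 1\right) 2 \right)} = 0 - \frac{2 \left(181 + \left(5 - 1\right) 2\right)}{56 + 9 \left(5 - 1\right) 2} = 0 - \frac{2 \left(181 + 4 \cdot 2\right)}{56 + 9 \cdot 4 \cdot 2} = 0 - \frac{2 \left(181 + 8\right)}{56 + 9 \cdot 8} = 0 - 2 \frac{1}{56 + 72} \cdot 189 = 0 - 2 \cdot \frac{1}{128} \cdot 189 = 0 - \frac{189}{64} = - \frac{189}{64}$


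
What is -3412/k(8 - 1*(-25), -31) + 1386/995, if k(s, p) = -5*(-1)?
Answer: -677602/995 ≈ -681.01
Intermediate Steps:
k(s, p) = 5
-3412/k(8 - 1*(-25), -31) + 1386/995 = -3412/5 + 1386/995 = -677602/995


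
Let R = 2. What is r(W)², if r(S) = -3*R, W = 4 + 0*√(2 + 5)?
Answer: 36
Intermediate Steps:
W = 4 (W = 4 + 0*√7 = 4 + 0 = 4)
r(S) = -6 (r(S) = -3*2 = -6)
r(W)² = (-6)² = 36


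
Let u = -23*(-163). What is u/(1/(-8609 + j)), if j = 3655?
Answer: -18572546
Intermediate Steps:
u = 3749
u/(1/(-8609 + j)) = 3749/(1/(-8609 + 3655)) = 3749/(1/(-4954)) = 3749/(-1/4954) = 3749*(-4954) = -18572546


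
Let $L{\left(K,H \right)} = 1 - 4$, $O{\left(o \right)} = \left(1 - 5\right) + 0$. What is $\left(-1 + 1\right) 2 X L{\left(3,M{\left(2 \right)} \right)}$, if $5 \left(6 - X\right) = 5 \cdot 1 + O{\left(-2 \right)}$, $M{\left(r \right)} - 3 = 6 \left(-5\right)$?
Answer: $0$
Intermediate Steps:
$M{\left(r \right)} = -27$ ($M{\left(r \right)} = 3 + 6 \left(-5\right) = 3 - 30 = -27$)
$O{\left(o \right)} = -4$ ($O{\left(o \right)} = -4 + 0 = -4$)
$L{\left(K,H \right)} = -3$ ($L{\left(K,H \right)} = 1 - 4 = -3$)
$X = \frac{29}{5}$ ($X = 6 - \frac{5 \cdot 1 - 4}{5} = 6 - \frac{5 - 4}{5} = 6 - \frac{1}{5} = \frac{29}{5} \approx 5.8$)
$\left(-1 + 1\right) 2 X L{\left(3,M{\left(2 \right)} \right)} = \left(-1 + 1\right) 2 \cdot \frac{29}{5} \left(-3\right) = 0 \cdot 2 \cdot \frac{29}{5} \left(-3\right) = 0 \cdot \frac{29}{5} \left(-3\right) = 0 \left(-3\right) = 0$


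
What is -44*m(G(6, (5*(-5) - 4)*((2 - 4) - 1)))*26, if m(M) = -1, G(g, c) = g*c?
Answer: 1144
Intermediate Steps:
G(g, c) = c*g
-44*m(G(6, (5*(-5) - 4)*((2 - 4) - 1)))*26 = -44*(-1)*26 = 44*26 = 1144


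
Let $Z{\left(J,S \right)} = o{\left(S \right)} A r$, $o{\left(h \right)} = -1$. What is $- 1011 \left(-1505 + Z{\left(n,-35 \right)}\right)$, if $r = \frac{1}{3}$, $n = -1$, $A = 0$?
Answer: $1521555$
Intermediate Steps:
$r = \frac{1}{3} \approx 0.33333$
$Z{\left(J,S \right)} = 0$ ($Z{\left(J,S \right)} = \left(-1\right) 0 \cdot \frac{1}{3} = 0 \cdot \frac{1}{3} = 0$)
$- 1011 \left(-1505 + Z{\left(n,-35 \right)}\right) = - 1011 \left(-1505 + 0\right) = \left(-1011\right) \left(-1505\right) = 1521555$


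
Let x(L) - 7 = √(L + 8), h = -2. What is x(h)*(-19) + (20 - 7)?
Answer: -120 - 19*√6 ≈ -166.54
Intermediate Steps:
x(L) = 7 + √(8 + L) (x(L) = 7 + √(L + 8) = 7 + √(8 + L))
x(h)*(-19) + (20 - 7) = (7 + √(8 - 2))*(-19) + (20 - 7) = (7 + √6)*(-19) + 13 = (-133 - 19*√6) + 13 = -120 - 19*√6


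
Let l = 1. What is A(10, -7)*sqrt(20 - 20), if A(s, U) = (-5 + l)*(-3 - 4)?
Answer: 0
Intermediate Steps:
A(s, U) = 28 (A(s, U) = (-5 + 1)*(-3 - 4) = -4*(-7) = 28)
A(10, -7)*sqrt(20 - 20) = 28*sqrt(20 - 20) = 28*sqrt(0) = 28*0 = 0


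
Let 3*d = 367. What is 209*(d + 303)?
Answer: 266684/3 ≈ 88895.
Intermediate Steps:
d = 367/3 (d = (1/3)*367 = 367/3 ≈ 122.33)
209*(d + 303) = 209*(367/3 + 303) = 209*(1276/3) = 266684/3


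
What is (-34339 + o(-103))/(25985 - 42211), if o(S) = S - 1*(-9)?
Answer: 4919/2318 ≈ 2.1221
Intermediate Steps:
o(S) = 9 + S (o(S) = S + 9 = 9 + S)
(-34339 + o(-103))/(25985 - 42211) = (-34339 + (9 - 103))/(25985 - 42211) = (-34339 - 94)/(-16226) = -34433*(-1/16226) = 4919/2318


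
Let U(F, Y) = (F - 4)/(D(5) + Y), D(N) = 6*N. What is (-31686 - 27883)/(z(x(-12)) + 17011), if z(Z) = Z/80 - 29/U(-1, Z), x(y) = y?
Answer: -238276/68461 ≈ -3.4805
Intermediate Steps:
U(F, Y) = (-4 + F)/(30 + Y) (U(F, Y) = (F - 4)/(6*5 + Y) = (-4 + F)/(30 + Y))
z(Z) = 174 + 93*Z/16 (z(Z) = Z/80 - 29*(30 + Z)/(-4 - 1) = Z*(1/80) - (-174 - 29*Z/5) = Z/80 - (-174 - 29*Z/5) = Z/80 - 29*(-6 - Z/5) = Z/80 + (174 + 29*Z/5) = 174 + 93*Z/16)
(-31686 - 27883)/(z(x(-12)) + 17011) = (-31686 - 27883)/((174 + (93/16)*(-12)) + 17011) = -59569/((174 - 279/4) + 17011) = -59569/(417/4 + 17011) = -59569/68461/4 = -59569*4/68461 = -238276/68461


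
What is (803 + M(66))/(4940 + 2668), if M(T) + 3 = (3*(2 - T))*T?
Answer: -1484/951 ≈ -1.5605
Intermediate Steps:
M(T) = -3 + T*(6 - 3*T) (M(T) = -3 + (3*(2 - T))*T = -3 + (6 - 3*T)*T = -3 + T*(6 - 3*T))
(803 + M(66))/(4940 + 2668) = (803 + (-3 - 3*66² + 6*66))/(4940 + 2668) = (803 + (-3 - 3*4356 + 396))/7608 = (803 + (-3 - 13068 + 396))*(1/7608) = (803 - 12675)*(1/7608) = -11872*1/7608 = -1484/951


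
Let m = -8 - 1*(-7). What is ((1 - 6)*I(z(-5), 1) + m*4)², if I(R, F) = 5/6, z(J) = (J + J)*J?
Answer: 2401/36 ≈ 66.694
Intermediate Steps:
z(J) = 2*J² (z(J) = (2*J)*J = 2*J²)
I(R, F) = ⅚ (I(R, F) = 5*(⅙) = ⅚)
m = -1 (m = -8 + 7 = -1)
((1 - 6)*I(z(-5), 1) + m*4)² = ((1 - 6)*(⅚) - 1*4)² = (-5*⅚ - 4)² = (-25/6 - 4)² = (-49/6)² = 2401/36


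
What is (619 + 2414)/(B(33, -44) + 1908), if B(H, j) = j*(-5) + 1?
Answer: 3033/2129 ≈ 1.4246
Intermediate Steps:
B(H, j) = 1 - 5*j (B(H, j) = -5*j + 1 = 1 - 5*j)
(619 + 2414)/(B(33, -44) + 1908) = (619 + 2414)/((1 - 5*(-44)) + 1908) = 3033/((1 + 220) + 1908) = 3033/(221 + 1908) = 3033/2129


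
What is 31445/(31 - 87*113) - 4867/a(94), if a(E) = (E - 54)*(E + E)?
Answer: -284163/73696 ≈ -3.8559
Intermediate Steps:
a(E) = 2*E*(-54 + E) (a(E) = (-54 + E)*(2*E) = 2*E*(-54 + E))
31445/(31 - 87*113) - 4867/a(94) = 31445/(31 - 87*113) - 4867*1/(188*(-54 + 94)) = 31445/(31 - 9831) - 4867/(2*94*40) = 31445/(-9800) - 4867/7520 = 31445*(-1/9800) - 4867*1/7520 = -6289/1960 - 4867/7520 = -284163/73696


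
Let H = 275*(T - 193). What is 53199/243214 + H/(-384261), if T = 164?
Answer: 22381932589/93457654854 ≈ 0.23949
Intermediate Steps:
H = -7975 (H = 275*(164 - 193) = 275*(-29) = -7975)
53199/243214 + H/(-384261) = 53199/243214 - 7975/(-384261) = 53199*(1/243214) - 7975*(-1/384261) = 53199/243214 + 7975/384261 = 22381932589/93457654854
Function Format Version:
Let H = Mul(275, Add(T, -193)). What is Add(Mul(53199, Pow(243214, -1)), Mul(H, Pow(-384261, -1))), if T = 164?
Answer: Rational(22381932589, 93457654854) ≈ 0.23949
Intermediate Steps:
H = -7975 (H = Mul(275, Add(164, -193)) = Mul(275, -29) = -7975)
Add(Mul(53199, Pow(243214, -1)), Mul(H, Pow(-384261, -1))) = Add(Mul(53199, Pow(243214, -1)), Mul(-7975, Pow(-384261, -1))) = Add(Mul(53199, Rational(1, 243214)), Mul(-7975, Rational(-1, 384261))) = Add(Rational(53199, 243214), Rational(7975, 384261)) = Rational(22381932589, 93457654854)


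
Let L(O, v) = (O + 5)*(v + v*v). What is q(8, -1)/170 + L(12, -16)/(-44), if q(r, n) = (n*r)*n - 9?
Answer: -173411/1870 ≈ -92.733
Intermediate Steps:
L(O, v) = (5 + O)*(v + v²)
q(r, n) = -9 + r*n² (q(r, n) = r*n² - 9 = -9 + r*n²)
q(8, -1)/170 + L(12, -16)/(-44) = (-9 + 8*(-1)²)/170 - 16*(5 + 12 + 5*(-16) + 12*(-16))/(-44) = (-9 + 8*1)*(1/170) - 16*(5 + 12 - 80 - 192)*(-1/44) = (-9 + 8)*(1/170) - 16*(-255)*(-1/44) = -1*1/170 + 4080*(-1/44) = -1/170 - 1020/11 = -173411/1870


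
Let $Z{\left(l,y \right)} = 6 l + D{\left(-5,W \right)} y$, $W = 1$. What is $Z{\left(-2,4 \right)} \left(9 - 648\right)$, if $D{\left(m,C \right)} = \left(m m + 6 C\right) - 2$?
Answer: $-66456$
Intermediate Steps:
$D{\left(m,C \right)} = -2 + m^{2} + 6 C$ ($D{\left(m,C \right)} = \left(m^{2} + 6 C\right) - 2 = -2 + m^{2} + 6 C$)
$Z{\left(l,y \right)} = 6 l + 29 y$ ($Z{\left(l,y \right)} = 6 l + \left(-2 + \left(-5\right)^{2} + 6 \cdot 1\right) y = 6 l + \left(-2 + 25 + 6\right) y = 6 l + 29 y$)
$Z{\left(-2,4 \right)} \left(9 - 648\right) = \left(6 \left(-2\right) + 29 \cdot 4\right) \left(9 - 648\right) = \left(-12 + 116\right) \left(9 - 648\right) = 104 \left(-639\right) = -66456$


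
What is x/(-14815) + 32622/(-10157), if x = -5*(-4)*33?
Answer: -97999710/30095191 ≈ -3.2563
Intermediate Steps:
x = 660 (x = 20*33 = 660)
x/(-14815) + 32622/(-10157) = 660/(-14815) + 32622/(-10157) = 660*(-1/14815) + 32622*(-1/10157) = -132/2963 - 32622/10157 = -97999710/30095191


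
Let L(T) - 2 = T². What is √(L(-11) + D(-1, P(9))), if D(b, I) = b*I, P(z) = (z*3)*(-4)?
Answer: √231 ≈ 15.199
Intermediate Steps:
P(z) = -12*z (P(z) = (3*z)*(-4) = -12*z)
L(T) = 2 + T²
D(b, I) = I*b
√(L(-11) + D(-1, P(9))) = √((2 + (-11)²) - 12*9*(-1)) = √((2 + 121) - 108*(-1)) = √(123 + 108) = √231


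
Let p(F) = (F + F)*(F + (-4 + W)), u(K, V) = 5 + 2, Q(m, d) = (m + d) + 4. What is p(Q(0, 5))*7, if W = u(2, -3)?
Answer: 1512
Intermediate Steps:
Q(m, d) = 4 + d + m (Q(m, d) = (d + m) + 4 = 4 + d + m)
u(K, V) = 7
W = 7
p(F) = 2*F*(3 + F) (p(F) = (F + F)*(F + (-4 + 7)) = (2*F)*(F + 3) = (2*F)*(3 + F) = 2*F*(3 + F))
p(Q(0, 5))*7 = (2*(4 + 5 + 0)*(3 + (4 + 5 + 0)))*7 = (2*9*(3 + 9))*7 = (2*9*12)*7 = 216*7 = 1512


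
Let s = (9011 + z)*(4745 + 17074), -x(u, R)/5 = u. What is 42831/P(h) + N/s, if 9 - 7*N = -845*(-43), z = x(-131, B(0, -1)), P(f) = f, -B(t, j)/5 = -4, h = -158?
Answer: -31616073395213/116629057062 ≈ -271.08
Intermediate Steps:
B(t, j) = 20 (B(t, j) = -5*(-4) = 20)
x(u, R) = -5*u
z = 655 (z = -5*(-131) = 655)
N = -36326/7 (N = 9/7 - (-845)*(-43)/7 = 9/7 - ⅐*36335 = 9/7 - 36335/7 = -36326/7 ≈ -5189.4)
s = 210902454 (s = (9011 + 655)*(4745 + 17074) = 9666*21819 = 210902454)
42831/P(h) + N/s = 42831/(-158) - 36326/7/210902454 = 42831*(-1/158) - 36326/7*1/210902454 = -42831/158 - 18163/738158589 = -31616073395213/116629057062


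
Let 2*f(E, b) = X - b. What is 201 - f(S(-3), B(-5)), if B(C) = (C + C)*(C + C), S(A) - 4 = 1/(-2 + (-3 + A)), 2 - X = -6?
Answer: 247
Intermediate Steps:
X = 8 (X = 2 - 1*(-6) = 2 + 6 = 8)
S(A) = 4 + 1/(-5 + A) (S(A) = 4 + 1/(-2 + (-3 + A)) = 4 + 1/(-5 + A))
B(C) = 4*C**2 (B(C) = (2*C)*(2*C) = 4*C**2)
f(E, b) = 4 - b/2 (f(E, b) = (8 - b)/2 = 4 - b/2)
201 - f(S(-3), B(-5)) = 201 - (4 - 2*(-5)**2) = 201 - (4 - 2*25) = 201 - (4 - 1/2*100) = 201 - (4 - 50) = 201 - 1*(-46) = 201 + 46 = 247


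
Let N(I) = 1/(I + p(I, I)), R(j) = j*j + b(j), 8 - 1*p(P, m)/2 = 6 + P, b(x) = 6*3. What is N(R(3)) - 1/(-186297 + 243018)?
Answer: -56744/1304583 ≈ -0.043496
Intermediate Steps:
b(x) = 18
p(P, m) = 4 - 2*P (p(P, m) = 16 - 2*(6 + P) = 16 + (-12 - 2*P) = 4 - 2*P)
R(j) = 18 + j² (R(j) = j*j + 18 = j² + 18 = 18 + j²)
N(I) = 1/(4 - I) (N(I) = 1/(I + (4 - 2*I)) = 1/(4 - I))
N(R(3)) - 1/(-186297 + 243018) = 1/(4 - (18 + 3²)) - 1/(-186297 + 243018) = 1/(4 - (18 + 9)) - 1/56721 = 1/(4 - 1*27) - 1*1/56721 = 1/(4 - 27) - 1/56721 = 1/(-23) - 1/56721 = -1/23 - 1/56721 = -56744/1304583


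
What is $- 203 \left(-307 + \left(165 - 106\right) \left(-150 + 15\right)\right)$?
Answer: $1679216$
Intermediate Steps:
$- 203 \left(-307 + \left(165 - 106\right) \left(-150 + 15\right)\right) = - 203 \left(-307 + \left(165 - 106\right) \left(-135\right)\right) = - 203 \left(-307 + 59 \left(-135\right)\right) = - 203 \left(-307 - 7965\right) = \left(-203\right) \left(-8272\right) = 1679216$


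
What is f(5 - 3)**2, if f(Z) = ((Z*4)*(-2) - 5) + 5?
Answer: 256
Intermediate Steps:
f(Z) = -8*Z (f(Z) = ((4*Z)*(-2) - 5) + 5 = (-8*Z - 5) + 5 = (-5 - 8*Z) + 5 = -8*Z)
f(5 - 3)**2 = (-8*(5 - 3))**2 = (-8*2)**2 = (-16)**2 = 256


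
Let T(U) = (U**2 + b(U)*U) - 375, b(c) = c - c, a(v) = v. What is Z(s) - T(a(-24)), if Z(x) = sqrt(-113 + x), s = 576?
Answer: -201 + sqrt(463) ≈ -179.48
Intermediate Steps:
b(c) = 0
T(U) = -375 + U**2 (T(U) = (U**2 + 0*U) - 375 = (U**2 + 0) - 375 = U**2 - 375 = -375 + U**2)
Z(s) - T(a(-24)) = sqrt(-113 + 576) - (-375 + (-24)**2) = sqrt(463) - (-375 + 576) = sqrt(463) - 1*201 = sqrt(463) - 201 = -201 + sqrt(463)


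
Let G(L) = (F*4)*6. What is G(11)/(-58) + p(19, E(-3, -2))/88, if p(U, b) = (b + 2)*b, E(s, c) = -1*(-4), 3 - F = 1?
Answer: -177/319 ≈ -0.55486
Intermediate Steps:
F = 2 (F = 3 - 1*1 = 3 - 1 = 2)
E(s, c) = 4
p(U, b) = b*(2 + b) (p(U, b) = (2 + b)*b = b*(2 + b))
G(L) = 48 (G(L) = (2*4)*6 = 8*6 = 48)
G(11)/(-58) + p(19, E(-3, -2))/88 = 48/(-58) + (4*(2 + 4))/88 = 48*(-1/58) + (4*6)*(1/88) = -24/29 + 24*(1/88) = -24/29 + 3/11 = -177/319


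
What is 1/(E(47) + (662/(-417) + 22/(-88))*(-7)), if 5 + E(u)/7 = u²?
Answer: 1668/25755359 ≈ 6.4763e-5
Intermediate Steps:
E(u) = -35 + 7*u²
1/(E(47) + (662/(-417) + 22/(-88))*(-7)) = 1/((-35 + 7*47²) + (662/(-417) + 22/(-88))*(-7)) = 1/((-35 + 7*2209) + (662*(-1/417) + 22*(-1/88))*(-7)) = 1/((-35 + 15463) + (-662/417 - ¼)*(-7)) = 1/(15428 - 3065/1668*(-7)) = 1/(15428 + 21455/1668) = 1/(25755359/1668) = 1668/25755359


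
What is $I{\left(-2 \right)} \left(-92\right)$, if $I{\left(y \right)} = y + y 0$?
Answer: $184$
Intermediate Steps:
$I{\left(y \right)} = y$ ($I{\left(y \right)} = y + 0 = y$)
$I{\left(-2 \right)} \left(-92\right) = \left(-2\right) \left(-92\right) = 184$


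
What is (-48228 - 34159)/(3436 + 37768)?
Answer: -82387/41204 ≈ -1.9995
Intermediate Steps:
(-48228 - 34159)/(3436 + 37768) = -82387/41204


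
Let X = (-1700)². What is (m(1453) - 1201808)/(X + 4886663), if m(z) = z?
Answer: -1200355/7776663 ≈ -0.15435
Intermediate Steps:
X = 2890000
(m(1453) - 1201808)/(X + 4886663) = (1453 - 1201808)/(2890000 + 4886663) = -1200355/7776663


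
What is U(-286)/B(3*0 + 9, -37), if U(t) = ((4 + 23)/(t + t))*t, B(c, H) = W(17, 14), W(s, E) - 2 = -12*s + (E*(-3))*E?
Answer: -27/1580 ≈ -0.017089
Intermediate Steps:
W(s, E) = 2 - 12*s - 3*E**2 (W(s, E) = 2 + (-12*s + (E*(-3))*E) = 2 + (-12*s + (-3*E)*E) = 2 + (-12*s - 3*E**2) = 2 - 12*s - 3*E**2)
B(c, H) = -790 (B(c, H) = 2 - 12*17 - 3*14**2 = 2 - 204 - 3*196 = 2 - 204 - 588 = -790)
U(t) = 27/2 (U(t) = (27/((2*t)))*t = (27*(1/(2*t)))*t = (27/(2*t))*t = 27/2)
U(-286)/B(3*0 + 9, -37) = (27/2)/(-790) = (27/2)*(-1/790) = -27/1580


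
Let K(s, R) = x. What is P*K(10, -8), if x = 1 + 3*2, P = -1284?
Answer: -8988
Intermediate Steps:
x = 7 (x = 1 + 6 = 7)
K(s, R) = 7
P*K(10, -8) = -1284*7 = -8988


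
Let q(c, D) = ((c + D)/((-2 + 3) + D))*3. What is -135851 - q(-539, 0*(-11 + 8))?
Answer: -134234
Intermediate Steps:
q(c, D) = 3*(D + c)/(1 + D) (q(c, D) = ((D + c)/(1 + D))*3 = 3*(D + c)/(1 + D))
-135851 - q(-539, 0*(-11 + 8)) = -135851 - 3*(0*(-11 + 8) - 539)/(1 + 0*(-11 + 8)) = -135851 - 3*(0*(-3) - 539)/(1 + 0*(-3)) = -135851 - 3*(0 - 539)/(1 + 0) = -135851 - 3*(-539)/1 = -135851 - 3*(-539) = -135851 - 1*(-1617) = -135851 + 1617 = -134234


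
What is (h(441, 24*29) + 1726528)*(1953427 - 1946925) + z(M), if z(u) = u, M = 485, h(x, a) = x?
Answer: 11228752923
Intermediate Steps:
(h(441, 24*29) + 1726528)*(1953427 - 1946925) + z(M) = (441 + 1726528)*(1953427 - 1946925) + 485 = 1726969*6502 + 485 = 11228752438 + 485 = 11228752923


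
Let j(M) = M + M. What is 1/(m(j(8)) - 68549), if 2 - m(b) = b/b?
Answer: -1/68548 ≈ -1.4588e-5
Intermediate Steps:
j(M) = 2*M
m(b) = 1 (m(b) = 2 - b/b = 2 - 1*1 = 2 - 1 = 1)
1/(m(j(8)) - 68549) = 1/(1 - 68549) = 1/(-68548) = -1/68548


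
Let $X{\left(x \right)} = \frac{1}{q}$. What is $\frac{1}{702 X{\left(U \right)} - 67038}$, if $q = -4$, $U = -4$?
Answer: $- \frac{2}{134427} \approx -1.4878 \cdot 10^{-5}$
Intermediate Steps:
$X{\left(x \right)} = - \frac{1}{4}$ ($X{\left(x \right)} = \frac{1}{-4} = - \frac{1}{4}$)
$\frac{1}{702 X{\left(U \right)} - 67038} = \frac{1}{702 \left(- \frac{1}{4}\right) - 67038} = \frac{1}{- \frac{351}{2} - 67038} = \frac{1}{- \frac{134427}{2}} = - \frac{2}{134427}$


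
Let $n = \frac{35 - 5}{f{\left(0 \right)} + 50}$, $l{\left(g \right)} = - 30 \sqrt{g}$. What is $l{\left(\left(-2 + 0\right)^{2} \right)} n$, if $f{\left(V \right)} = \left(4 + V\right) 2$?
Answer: $- \frac{900}{29} \approx -31.034$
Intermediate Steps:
$f{\left(V \right)} = 8 + 2 V$
$n = \frac{15}{29}$ ($n = \frac{35 - 5}{\left(8 + 2 \cdot 0\right) + 50} = \frac{30}{\left(8 + 0\right) + 50} = \frac{30}{8 + 50} = \frac{30}{58} = 30 \cdot \frac{1}{58} = \frac{15}{29} \approx 0.51724$)
$l{\left(\left(-2 + 0\right)^{2} \right)} n = - 30 \sqrt{\left(-2 + 0\right)^{2}} \cdot \frac{15}{29} = - 30 \sqrt{\left(-2\right)^{2}} \cdot \frac{15}{29} = - 30 \sqrt{4} \cdot \frac{15}{29} = \left(-30\right) 2 \cdot \frac{15}{29} = \left(-60\right) \frac{15}{29} = - \frac{900}{29}$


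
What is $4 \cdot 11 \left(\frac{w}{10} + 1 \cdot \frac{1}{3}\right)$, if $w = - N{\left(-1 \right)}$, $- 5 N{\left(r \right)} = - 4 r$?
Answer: $\frac{1364}{75} \approx 18.187$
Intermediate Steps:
$N{\left(r \right)} = \frac{4 r}{5}$ ($N{\left(r \right)} = - \frac{\left(-4\right) r}{5} = \frac{4 r}{5}$)
$w = \frac{4}{5}$ ($w = - \frac{4 \left(-1\right)}{5} = \left(-1\right) \left(- \frac{4}{5}\right) = \frac{4}{5} \approx 0.8$)
$4 \cdot 11 \left(\frac{w}{10} + 1 \cdot \frac{1}{3}\right) = 4 \cdot 11 \left(\frac{4}{5 \cdot 10} + 1 \cdot \frac{1}{3}\right) = 44 \left(\frac{4}{5} \cdot \frac{1}{10} + 1 \cdot \frac{1}{3}\right) = 44 \left(\frac{2}{25} + \frac{1}{3}\right) = 44 \cdot \frac{31}{75} = \frac{1364}{75}$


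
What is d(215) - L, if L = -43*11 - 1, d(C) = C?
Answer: 689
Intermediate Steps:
L = -474 (L = -473 - 1 = -474)
d(215) - L = 215 - 1*(-474) = 215 + 474 = 689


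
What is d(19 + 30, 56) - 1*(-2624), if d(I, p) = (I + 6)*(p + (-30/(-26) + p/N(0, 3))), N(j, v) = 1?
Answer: 115017/13 ≈ 8847.5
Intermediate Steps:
d(I, p) = (6 + I)*(15/13 + 2*p) (d(I, p) = (I + 6)*(p + (-30/(-26) + p/1)) = (6 + I)*(p + (-30*(-1/26) + p*1)) = (6 + I)*(p + (15/13 + p)) = (6 + I)*(15/13 + 2*p))
d(19 + 30, 56) - 1*(-2624) = (90/13 + 12*56 + 15*(19 + 30)/13 + 2*(19 + 30)*56) - 1*(-2624) = (90/13 + 672 + (15/13)*49 + 2*49*56) + 2624 = (90/13 + 672 + 735/13 + 5488) + 2624 = 80905/13 + 2624 = 115017/13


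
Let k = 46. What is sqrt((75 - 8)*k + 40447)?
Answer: sqrt(43529) ≈ 208.64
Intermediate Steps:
sqrt((75 - 8)*k + 40447) = sqrt((75 - 8)*46 + 40447) = sqrt(67*46 + 40447) = sqrt(3082 + 40447) = sqrt(43529)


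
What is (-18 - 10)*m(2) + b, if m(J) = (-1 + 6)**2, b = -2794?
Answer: -3494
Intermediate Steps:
m(J) = 25 (m(J) = 5**2 = 25)
(-18 - 10)*m(2) + b = (-18 - 10)*25 - 2794 = -28*25 - 2794 = -700 - 2794 = -3494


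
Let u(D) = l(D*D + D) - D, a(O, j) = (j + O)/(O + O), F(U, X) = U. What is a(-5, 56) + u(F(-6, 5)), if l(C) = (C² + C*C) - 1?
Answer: 17999/10 ≈ 1799.9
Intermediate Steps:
a(O, j) = (O + j)/(2*O) (a(O, j) = (O + j)/((2*O)) = (O + j)*(1/(2*O)) = (O + j)/(2*O))
l(C) = -1 + 2*C² (l(C) = (C² + C²) - 1 = 2*C² - 1 = -1 + 2*C²)
u(D) = -1 - D + 2*(D + D²)² (u(D) = (-1 + 2*(D*D + D)²) - D = (-1 + 2*(D² + D)²) - D = (-1 + 2*(D + D²)²) - D = -1 - D + 2*(D + D²)²)
a(-5, 56) + u(F(-6, 5)) = (½)*(-5 + 56)/(-5) + (-1 - 1*(-6) + 2*(-6)²*(1 - 6)²) = (½)*(-⅕)*51 + (-1 + 6 + 2*36*(-5)²) = -51/10 + (-1 + 6 + 2*36*25) = -51/10 + (-1 + 6 + 1800) = -51/10 + 1805 = 17999/10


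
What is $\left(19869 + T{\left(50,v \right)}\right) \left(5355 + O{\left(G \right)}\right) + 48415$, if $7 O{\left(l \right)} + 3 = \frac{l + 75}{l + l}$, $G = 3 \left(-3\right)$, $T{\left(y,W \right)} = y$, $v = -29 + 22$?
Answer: $\frac{2240609480}{21} \approx 1.067 \cdot 10^{8}$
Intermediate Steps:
$v = -7$
$G = -9$
$O{\left(l \right)} = - \frac{3}{7} + \frac{75 + l}{14 l}$ ($O{\left(l \right)} = - \frac{3}{7} + \frac{\left(l + 75\right) \frac{1}{l + l}}{7} = - \frac{3}{7} + \frac{\left(75 + l\right) \frac{1}{2 l}}{7} = - \frac{3}{7} + \frac{\frac{1}{2} \frac{1}{l} \left(75 + l\right)}{7} = - \frac{3}{7} + \frac{75 + l}{14 l}$)
$\left(19869 + T{\left(50,v \right)}\right) \left(5355 + O{\left(G \right)}\right) + 48415 = \left(19869 + 50\right) \left(5355 + \frac{5 \left(15 - -9\right)}{14 \left(-9\right)}\right) + 48415 = 19919 \left(5355 + \frac{5}{14} \left(- \frac{1}{9}\right) \left(15 + 9\right)\right) + 48415 = 19919 \left(5355 + \frac{5}{14} \left(- \frac{1}{9}\right) 24\right) + 48415 = 19919 \left(5355 - \frac{20}{21}\right) + 48415 = 19919 \cdot \frac{112435}{21} + 48415 = \frac{2239592765}{21} + 48415 = \frac{2240609480}{21}$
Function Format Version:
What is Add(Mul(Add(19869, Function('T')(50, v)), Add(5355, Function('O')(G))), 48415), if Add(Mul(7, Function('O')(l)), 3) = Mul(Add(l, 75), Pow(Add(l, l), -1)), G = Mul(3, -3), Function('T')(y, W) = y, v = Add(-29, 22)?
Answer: Rational(2240609480, 21) ≈ 1.0670e+8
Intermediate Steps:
v = -7
G = -9
Function('O')(l) = Add(Rational(-3, 7), Mul(Rational(1, 14), Pow(l, -1), Add(75, l))) (Function('O')(l) = Add(Rational(-3, 7), Mul(Rational(1, 7), Mul(Add(l, 75), Pow(Add(l, l), -1)))) = Add(Rational(-3, 7), Mul(Rational(1, 7), Mul(Add(75, l), Pow(Mul(2, l), -1)))) = Add(Rational(-3, 7), Mul(Rational(1, 7), Mul(Add(75, l), Mul(Rational(1, 2), Pow(l, -1))))) = Add(Rational(-3, 7), Mul(Rational(1, 7), Mul(Rational(1, 2), Pow(l, -1), Add(75, l)))) = Add(Rational(-3, 7), Mul(Rational(1, 14), Pow(l, -1), Add(75, l))))
Add(Mul(Add(19869, Function('T')(50, v)), Add(5355, Function('O')(G))), 48415) = Add(Mul(Add(19869, 50), Add(5355, Mul(Rational(5, 14), Pow(-9, -1), Add(15, Mul(-1, -9))))), 48415) = Add(Mul(19919, Add(5355, Mul(Rational(5, 14), Rational(-1, 9), Add(15, 9)))), 48415) = Add(Mul(19919, Add(5355, Mul(Rational(5, 14), Rational(-1, 9), 24))), 48415) = Add(Mul(19919, Add(5355, Rational(-20, 21))), 48415) = Add(Mul(19919, Rational(112435, 21)), 48415) = Add(Rational(2239592765, 21), 48415) = Rational(2240609480, 21)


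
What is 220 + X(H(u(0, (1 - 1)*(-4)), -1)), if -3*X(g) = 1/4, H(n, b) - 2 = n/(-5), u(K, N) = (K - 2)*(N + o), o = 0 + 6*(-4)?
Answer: 2639/12 ≈ 219.92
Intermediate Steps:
o = -24 (o = 0 - 24 = -24)
u(K, N) = (-24 + N)*(-2 + K) (u(K, N) = (K - 2)*(N - 24) = (-2 + K)*(-24 + N) = (-24 + N)*(-2 + K))
H(n, b) = 2 - n/5 (H(n, b) = 2 + n/(-5) = 2 + n*(-⅕) = 2 - n/5)
X(g) = -1/12 (X(g) = -⅓/4 = -⅓*¼ = -1/12)
220 + X(H(u(0, (1 - 1)*(-4)), -1)) = 220 - 1/12 = 2639/12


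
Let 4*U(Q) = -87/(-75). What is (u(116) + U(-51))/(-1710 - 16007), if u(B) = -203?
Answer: 20271/1771700 ≈ 0.011442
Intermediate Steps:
U(Q) = 29/100 (U(Q) = (-87/(-75))/4 = (-87*(-1/75))/4 = (¼)*(29/25) = 29/100)
(u(116) + U(-51))/(-1710 - 16007) = (-203 + 29/100)/(-1710 - 16007) = -20271/100/(-17717) = -20271/100*(-1/17717) = 20271/1771700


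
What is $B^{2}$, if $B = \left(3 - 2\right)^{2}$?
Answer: $1$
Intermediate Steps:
$B = 1$ ($B = 1^{2} = 1$)
$B^{2} = 1^{2} = 1$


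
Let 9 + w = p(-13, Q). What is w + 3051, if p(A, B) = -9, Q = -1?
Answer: 3033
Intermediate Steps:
w = -18 (w = -9 - 9 = -18)
w + 3051 = -18 + 3051 = 3033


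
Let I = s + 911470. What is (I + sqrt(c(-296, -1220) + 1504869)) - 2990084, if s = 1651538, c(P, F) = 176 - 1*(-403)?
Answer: -427076 + 6*sqrt(41818) ≈ -4.2585e+5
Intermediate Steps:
c(P, F) = 579 (c(P, F) = 176 + 403 = 579)
I = 2563008 (I = 1651538 + 911470 = 2563008)
(I + sqrt(c(-296, -1220) + 1504869)) - 2990084 = (2563008 + sqrt(579 + 1504869)) - 2990084 = (2563008 + sqrt(1505448)) - 2990084 = (2563008 + 6*sqrt(41818)) - 2990084 = -427076 + 6*sqrt(41818)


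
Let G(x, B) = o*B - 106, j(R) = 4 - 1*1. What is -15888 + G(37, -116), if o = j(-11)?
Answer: -16342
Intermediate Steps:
j(R) = 3 (j(R) = 4 - 1 = 3)
o = 3
G(x, B) = -106 + 3*B (G(x, B) = 3*B - 106 = -106 + 3*B)
-15888 + G(37, -116) = -15888 + (-106 + 3*(-116)) = -15888 + (-106 - 348) = -15888 - 454 = -16342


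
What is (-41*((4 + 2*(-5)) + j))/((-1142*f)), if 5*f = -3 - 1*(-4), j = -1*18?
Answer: -2460/571 ≈ -4.3082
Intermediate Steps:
j = -18
f = ⅕ (f = (-3 - 1*(-4))/5 = (-3 + 4)/5 = (⅕)*1 = ⅕ ≈ 0.20000)
(-41*((4 + 2*(-5)) + j))/((-1142*f)) = (-41*((4 + 2*(-5)) - 18))/((-1142*⅕)) = (-41*((4 - 10) - 18))/(-1142/5) = -41*(-6 - 18)*(-5/1142) = -41*(-24)*(-5/1142) = 984*(-5/1142) = -2460/571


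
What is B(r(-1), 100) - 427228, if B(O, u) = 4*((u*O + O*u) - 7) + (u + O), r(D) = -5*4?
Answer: -443176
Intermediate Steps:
r(D) = -20
B(O, u) = -28 + O + u + 8*O*u (B(O, u) = 4*((O*u + O*u) - 7) + (O + u) = 4*(2*O*u - 7) + (O + u) = 4*(-7 + 2*O*u) + (O + u) = (-28 + 8*O*u) + (O + u) = -28 + O + u + 8*O*u)
B(r(-1), 100) - 427228 = (-28 - 20 + 100 + 8*(-20)*100) - 427228 = (-28 - 20 + 100 - 16000) - 427228 = -15948 - 427228 = -443176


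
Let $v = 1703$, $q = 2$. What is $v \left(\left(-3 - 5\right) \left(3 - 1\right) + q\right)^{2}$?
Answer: $333788$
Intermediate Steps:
$v \left(\left(-3 - 5\right) \left(3 - 1\right) + q\right)^{2} = 1703 \left(\left(-3 - 5\right) \left(3 - 1\right) + 2\right)^{2} = 1703 \left(\left(-8\right) 2 + 2\right)^{2} = 1703 \left(-16 + 2\right)^{2} = 1703 \left(-14\right)^{2} = 1703 \cdot 196 = 333788$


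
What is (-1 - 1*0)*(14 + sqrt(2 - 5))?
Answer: -14 - I*sqrt(3) ≈ -14.0 - 1.732*I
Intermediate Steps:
(-1 - 1*0)*(14 + sqrt(2 - 5)) = (-1 + 0)*(14 + sqrt(-3)) = -(14 + I*sqrt(3)) = -14 - I*sqrt(3)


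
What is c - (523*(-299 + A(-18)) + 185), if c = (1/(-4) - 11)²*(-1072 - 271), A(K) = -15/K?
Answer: -682429/48 ≈ -14217.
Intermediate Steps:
c = -2719575/16 (c = (-¼ - 11)²*(-1343) = (-45/4)²*(-1343) = (2025/16)*(-1343) = -2719575/16 ≈ -1.6997e+5)
c - (523*(-299 + A(-18)) + 185) = -2719575/16 - (523*(-299 - 15/(-18)) + 185) = -2719575/16 - (523*(-299 - 15*(-1/18)) + 185) = -2719575/16 - (523*(-299 + ⅚) + 185) = -2719575/16 - (523*(-1789/6) + 185) = -2719575/16 - (-935647/6 + 185) = -2719575/16 - 1*(-934537/6) = -2719575/16 + 934537/6 = -682429/48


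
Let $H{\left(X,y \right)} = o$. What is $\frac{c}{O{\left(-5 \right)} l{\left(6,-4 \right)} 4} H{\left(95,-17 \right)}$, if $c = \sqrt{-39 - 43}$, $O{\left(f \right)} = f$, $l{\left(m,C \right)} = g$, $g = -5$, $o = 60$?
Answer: $\frac{3 i \sqrt{82}}{5} \approx 5.4332 i$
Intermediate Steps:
$l{\left(m,C \right)} = -5$
$H{\left(X,y \right)} = 60$
$c = i \sqrt{82}$ ($c = \sqrt{-82} = i \sqrt{82} \approx 9.0554 i$)
$\frac{c}{O{\left(-5 \right)} l{\left(6,-4 \right)} 4} H{\left(95,-17 \right)} = \frac{i \sqrt{82}}{\left(-5\right) \left(-5\right) 4} \cdot 60 = \frac{i \sqrt{82}}{25 \cdot 4} \cdot 60 = \frac{i \sqrt{82}}{100} \cdot 60 = \frac{3 i \sqrt{82}}{5}$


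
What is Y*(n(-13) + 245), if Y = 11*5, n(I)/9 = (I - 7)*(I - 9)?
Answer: 231275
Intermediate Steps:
n(I) = 9*(-9 + I)*(-7 + I) (n(I) = 9*((I - 7)*(I - 9)) = 9*((-7 + I)*(-9 + I)) = 9*((-9 + I)*(-7 + I)) = 9*(-9 + I)*(-7 + I))
Y = 55
Y*(n(-13) + 245) = 55*((567 - 144*(-13) + 9*(-13)²) + 245) = 55*((567 + 1872 + 9*169) + 245) = 55*((567 + 1872 + 1521) + 245) = 55*(3960 + 245) = 55*4205 = 231275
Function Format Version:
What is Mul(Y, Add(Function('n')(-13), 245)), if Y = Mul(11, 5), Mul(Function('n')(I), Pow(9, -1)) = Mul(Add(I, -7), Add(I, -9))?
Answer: 231275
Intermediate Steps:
Function('n')(I) = Mul(9, Add(-9, I), Add(-7, I)) (Function('n')(I) = Mul(9, Mul(Add(I, -7), Add(I, -9))) = Mul(9, Mul(Add(-7, I), Add(-9, I))) = Mul(9, Mul(Add(-9, I), Add(-7, I))) = Mul(9, Add(-9, I), Add(-7, I)))
Y = 55
Mul(Y, Add(Function('n')(-13), 245)) = Mul(55, Add(Add(567, Mul(-144, -13), Mul(9, Pow(-13, 2))), 245)) = Mul(55, Add(Add(567, 1872, Mul(9, 169)), 245)) = Mul(55, Add(Add(567, 1872, 1521), 245)) = Mul(55, Add(3960, 245)) = Mul(55, 4205) = 231275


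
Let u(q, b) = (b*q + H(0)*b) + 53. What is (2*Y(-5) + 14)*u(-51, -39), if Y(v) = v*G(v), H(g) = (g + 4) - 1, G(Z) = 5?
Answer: -69300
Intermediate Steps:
H(g) = 3 + g (H(g) = (4 + g) - 1 = 3 + g)
u(q, b) = 53 + 3*b + b*q (u(q, b) = (b*q + (3 + 0)*b) + 53 = (b*q + 3*b) + 53 = (3*b + b*q) + 53 = 53 + 3*b + b*q)
Y(v) = 5*v (Y(v) = v*5 = 5*v)
(2*Y(-5) + 14)*u(-51, -39) = (2*(5*(-5)) + 14)*(53 + 3*(-39) - 39*(-51)) = (2*(-25) + 14)*(53 - 117 + 1989) = (-50 + 14)*1925 = -36*1925 = -69300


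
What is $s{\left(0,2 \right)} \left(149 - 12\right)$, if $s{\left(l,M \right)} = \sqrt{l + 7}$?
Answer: $137 \sqrt{7} \approx 362.47$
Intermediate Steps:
$s{\left(l,M \right)} = \sqrt{7 + l}$
$s{\left(0,2 \right)} \left(149 - 12\right) = \sqrt{7 + 0} \left(149 - 12\right) = \sqrt{7} \cdot 137 = 137 \sqrt{7}$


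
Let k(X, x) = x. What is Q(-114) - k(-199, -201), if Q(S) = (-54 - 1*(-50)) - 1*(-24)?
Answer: 221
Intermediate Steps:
Q(S) = 20 (Q(S) = (-54 + 50) + 24 = -4 + 24 = 20)
Q(-114) - k(-199, -201) = 20 - 1*(-201) = 20 + 201 = 221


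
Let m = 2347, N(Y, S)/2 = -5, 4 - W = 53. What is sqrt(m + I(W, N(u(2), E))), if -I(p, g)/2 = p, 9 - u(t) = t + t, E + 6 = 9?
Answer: sqrt(2445) ≈ 49.447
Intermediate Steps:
W = -49 (W = 4 - 1*53 = 4 - 53 = -49)
E = 3 (E = -6 + 9 = 3)
u(t) = 9 - 2*t (u(t) = 9 - (t + t) = 9 - 2*t)
N(Y, S) = -10 (N(Y, S) = 2*(-5) = -10)
I(p, g) = -2*p
sqrt(m + I(W, N(u(2), E))) = sqrt(2347 - 2*(-49)) = sqrt(2347 + 98) = sqrt(2445)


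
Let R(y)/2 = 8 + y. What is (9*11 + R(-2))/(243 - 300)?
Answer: -37/19 ≈ -1.9474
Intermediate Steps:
R(y) = 16 + 2*y (R(y) = 2*(8 + y) = 16 + 2*y)
(9*11 + R(-2))/(243 - 300) = (9*11 + (16 + 2*(-2)))/(243 - 300) = (99 + (16 - 4))/(-57) = (99 + 12)*(-1/57) = 111*(-1/57) = -37/19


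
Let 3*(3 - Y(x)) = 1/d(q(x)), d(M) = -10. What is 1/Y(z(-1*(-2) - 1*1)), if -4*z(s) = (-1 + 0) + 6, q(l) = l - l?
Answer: 30/91 ≈ 0.32967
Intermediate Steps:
q(l) = 0
z(s) = -5/4 (z(s) = -((-1 + 0) + 6)/4 = -(-1 + 6)/4 = -1/4*5 = -5/4)
Y(x) = 91/30 (Y(x) = 3 - 1/3/(-10) = 3 - 1/3*(-1/10) = 3 + 1/30 = 91/30)
1/Y(z(-1*(-2) - 1*1)) = 1/(91/30) = 30/91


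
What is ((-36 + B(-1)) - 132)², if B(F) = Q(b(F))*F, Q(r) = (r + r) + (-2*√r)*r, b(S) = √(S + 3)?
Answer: 4*(84 + √2 - 2^(¾))² ≈ 28044.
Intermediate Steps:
b(S) = √(3 + S)
Q(r) = -2*r^(3/2) + 2*r (Q(r) = 2*r - 2*r^(3/2) = -2*r^(3/2) + 2*r)
B(F) = F*(-2*(3 + F)^(¾) + 2*√(3 + F)) (B(F) = (-2*(3 + F)^(¾) + 2*√(3 + F))*F = F*(-2*(3 + F)^(¾) + 2*√(3 + F)))
((-36 + B(-1)) - 132)² = ((-36 + 2*(-1)*(√(3 - 1) - (3 - 1)^(¾))) - 132)² = ((-36 + 2*(-1)*(√2 - 2^(¾))) - 132)² = ((-36 + (-2*√2 + 2*2^(¾))) - 132)² = ((-36 - 2*√2 + 2*2^(¾)) - 132)² = (-168 - 2*√2 + 2*2^(¾))²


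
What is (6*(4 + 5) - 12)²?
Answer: 1764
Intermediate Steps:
(6*(4 + 5) - 12)² = (6*9 - 12)² = (54 - 12)² = 42² = 1764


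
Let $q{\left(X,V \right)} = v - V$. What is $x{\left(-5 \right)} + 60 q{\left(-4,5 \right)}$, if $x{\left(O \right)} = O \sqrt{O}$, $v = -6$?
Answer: $-660 - 5 i \sqrt{5} \approx -660.0 - 11.18 i$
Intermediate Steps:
$q{\left(X,V \right)} = -6 - V$
$x{\left(O \right)} = O^{\frac{3}{2}}$
$x{\left(-5 \right)} + 60 q{\left(-4,5 \right)} = \left(-5\right)^{\frac{3}{2}} + 60 \left(-6 - 5\right) = - 5 i \sqrt{5} + 60 \left(-6 - 5\right) = - 5 i \sqrt{5} + 60 \left(-11\right) = - 5 i \sqrt{5} - 660 = -660 - 5 i \sqrt{5}$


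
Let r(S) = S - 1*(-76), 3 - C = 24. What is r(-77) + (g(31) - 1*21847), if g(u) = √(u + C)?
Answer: -21848 + √10 ≈ -21845.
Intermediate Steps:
C = -21 (C = 3 - 1*24 = 3 - 24 = -21)
g(u) = √(-21 + u) (g(u) = √(u - 21) = √(-21 + u))
r(S) = 76 + S (r(S) = S + 76 = 76 + S)
r(-77) + (g(31) - 1*21847) = (76 - 77) + (√(-21 + 31) - 1*21847) = -1 + (√10 - 21847) = -1 + (-21847 + √10) = -21848 + √10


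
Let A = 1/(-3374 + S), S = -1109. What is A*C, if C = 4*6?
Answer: -24/4483 ≈ -0.0053536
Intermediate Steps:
C = 24
A = -1/4483 (A = 1/(-3374 - 1109) = 1/(-4483) = -1/4483 ≈ -0.00022306)
A*C = -1/4483*24 = -24/4483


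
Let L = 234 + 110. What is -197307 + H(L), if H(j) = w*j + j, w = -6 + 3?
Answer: -197995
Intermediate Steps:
w = -3
L = 344
H(j) = -2*j (H(j) = -3*j + j = -2*j)
-197307 + H(L) = -197307 - 2*344 = -197307 - 688 = -197995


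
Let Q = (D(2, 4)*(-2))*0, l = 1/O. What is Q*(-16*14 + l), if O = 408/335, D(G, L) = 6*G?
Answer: 0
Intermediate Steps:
O = 408/335 (O = 408*(1/335) = 408/335 ≈ 1.2179)
l = 335/408 (l = 1/(408/335) = 335/408 ≈ 0.82108)
Q = 0 (Q = ((6*2)*(-2))*0 = (12*(-2))*0 = -24*0 = 0)
Q*(-16*14 + l) = 0*(-16*14 + 335/408) = 0*(-224 + 335/408) = 0*(-91057/408) = 0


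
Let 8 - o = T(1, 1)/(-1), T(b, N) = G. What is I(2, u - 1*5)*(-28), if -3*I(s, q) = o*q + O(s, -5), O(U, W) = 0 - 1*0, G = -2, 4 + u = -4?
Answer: -728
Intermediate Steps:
u = -8 (u = -4 - 4 = -8)
T(b, N) = -2
O(U, W) = 0 (O(U, W) = 0 + 0 = 0)
o = 6 (o = 8 - (-2)/(-1) = 8 - (-2)*(-1) = 8 - 1*2 = 8 - 2 = 6)
I(s, q) = -2*q (I(s, q) = -(6*q + 0)/3 = -2*q)
I(2, u - 1*5)*(-28) = -2*(-8 - 1*5)*(-28) = -2*(-8 - 5)*(-28) = -2*(-13)*(-28) = 26*(-28) = -728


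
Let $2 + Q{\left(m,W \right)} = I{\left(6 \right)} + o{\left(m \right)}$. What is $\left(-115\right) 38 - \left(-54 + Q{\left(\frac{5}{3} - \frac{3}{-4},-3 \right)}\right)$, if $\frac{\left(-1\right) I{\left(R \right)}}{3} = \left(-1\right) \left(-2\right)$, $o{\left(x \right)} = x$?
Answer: $- \frac{51725}{12} \approx -4310.4$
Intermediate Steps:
$I{\left(R \right)} = -6$ ($I{\left(R \right)} = - 3 \left(\left(-1\right) \left(-2\right)\right) = \left(-3\right) 2 = -6$)
$Q{\left(m,W \right)} = -8 + m$ ($Q{\left(m,W \right)} = -2 + \left(-6 + m\right) = -8 + m$)
$\left(-115\right) 38 - \left(-54 + Q{\left(\frac{5}{3} - \frac{3}{-4},-3 \right)}\right) = \left(-115\right) 38 - \left(-62 + \frac{3}{4} + \frac{5}{3}\right) = -4370 - \left(-62 + \frac{3}{4} + \frac{5}{3}\right) = -4370 + \left(54 - \left(-8 + \left(\frac{5}{3} + \frac{3}{4}\right)\right)\right) = -4370 + \left(54 - \left(-8 + \frac{29}{12}\right)\right) = -4370 + \left(54 - - \frac{67}{12}\right) = -4370 + \left(54 + \frac{67}{12}\right) = -4370 + \frac{715}{12} = - \frac{51725}{12}$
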